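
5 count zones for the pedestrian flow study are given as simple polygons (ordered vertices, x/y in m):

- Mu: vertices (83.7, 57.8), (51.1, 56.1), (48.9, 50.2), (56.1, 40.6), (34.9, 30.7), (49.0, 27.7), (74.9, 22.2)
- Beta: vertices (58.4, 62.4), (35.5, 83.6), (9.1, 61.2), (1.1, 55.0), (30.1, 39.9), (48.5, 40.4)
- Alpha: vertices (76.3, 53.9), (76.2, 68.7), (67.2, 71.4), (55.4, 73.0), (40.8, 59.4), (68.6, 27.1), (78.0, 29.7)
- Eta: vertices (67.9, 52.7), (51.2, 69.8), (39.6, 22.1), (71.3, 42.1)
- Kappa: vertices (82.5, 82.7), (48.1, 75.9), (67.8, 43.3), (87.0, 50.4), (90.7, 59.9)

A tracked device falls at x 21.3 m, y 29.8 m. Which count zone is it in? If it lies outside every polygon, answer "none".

none

Cast a ray rightward from (21.3, 29.8). For each polygon, the edges (by vertex number in listed order) whose endpoints lie on opposite sides of y = 29.8, where each meets that height, and whether that is right or left of the point:
Mu: 5–6 at x≈39.13 (right), 7–1 at x≈76.78 (right) → 2 crossings.
Beta: no edge straddles that height → 0 crossings.
Alpha: 5–6 at x≈66.28 (right), 7–1 at x≈77.99 (right) → 2 crossings.
Eta: 2–3 at x≈41.47 (right), 3–4 at x≈51.80 (right) → 2 crossings.
Kappa: no edge straddles that height → 0 crossings.
All counts are even, so the point lies outside every listed polygon.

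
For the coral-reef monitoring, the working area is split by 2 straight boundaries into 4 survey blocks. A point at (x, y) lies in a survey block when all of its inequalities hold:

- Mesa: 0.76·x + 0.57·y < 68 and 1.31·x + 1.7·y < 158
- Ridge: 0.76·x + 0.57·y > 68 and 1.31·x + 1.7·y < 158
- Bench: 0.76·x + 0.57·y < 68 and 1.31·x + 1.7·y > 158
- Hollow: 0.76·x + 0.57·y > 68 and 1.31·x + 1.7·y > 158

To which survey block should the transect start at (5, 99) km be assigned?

0.76·5 + 0.57·99 = 60.230, which is < 68
1.31·5 + 1.7·99 = 174.850, which is > 158
This sign pattern matches Bench.

Bench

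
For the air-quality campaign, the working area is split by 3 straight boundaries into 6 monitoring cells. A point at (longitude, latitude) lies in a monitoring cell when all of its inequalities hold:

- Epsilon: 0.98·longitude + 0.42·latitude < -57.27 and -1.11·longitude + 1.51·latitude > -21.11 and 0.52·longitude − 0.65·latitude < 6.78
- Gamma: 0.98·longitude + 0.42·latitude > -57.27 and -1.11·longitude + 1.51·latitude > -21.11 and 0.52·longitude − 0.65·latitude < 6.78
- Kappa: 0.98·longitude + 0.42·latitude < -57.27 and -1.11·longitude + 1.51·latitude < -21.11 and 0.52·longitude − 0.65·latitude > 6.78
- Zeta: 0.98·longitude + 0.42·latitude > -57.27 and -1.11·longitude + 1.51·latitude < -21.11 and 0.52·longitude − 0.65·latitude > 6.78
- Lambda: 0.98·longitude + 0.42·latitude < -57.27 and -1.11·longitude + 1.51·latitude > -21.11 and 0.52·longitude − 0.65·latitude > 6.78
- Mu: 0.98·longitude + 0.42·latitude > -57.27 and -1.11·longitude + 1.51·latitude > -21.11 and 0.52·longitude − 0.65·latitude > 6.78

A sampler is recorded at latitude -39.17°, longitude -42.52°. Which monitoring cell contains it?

0.98·-42.52 + 0.42·-39.17 = -58.121, which is < -57.27
-1.11·-42.52 + 1.51·-39.17 = -11.949, which is > -21.11
0.52·-42.52 − 0.65·-39.17 = 3.350, which is < 6.78
This sign pattern matches Epsilon.

Epsilon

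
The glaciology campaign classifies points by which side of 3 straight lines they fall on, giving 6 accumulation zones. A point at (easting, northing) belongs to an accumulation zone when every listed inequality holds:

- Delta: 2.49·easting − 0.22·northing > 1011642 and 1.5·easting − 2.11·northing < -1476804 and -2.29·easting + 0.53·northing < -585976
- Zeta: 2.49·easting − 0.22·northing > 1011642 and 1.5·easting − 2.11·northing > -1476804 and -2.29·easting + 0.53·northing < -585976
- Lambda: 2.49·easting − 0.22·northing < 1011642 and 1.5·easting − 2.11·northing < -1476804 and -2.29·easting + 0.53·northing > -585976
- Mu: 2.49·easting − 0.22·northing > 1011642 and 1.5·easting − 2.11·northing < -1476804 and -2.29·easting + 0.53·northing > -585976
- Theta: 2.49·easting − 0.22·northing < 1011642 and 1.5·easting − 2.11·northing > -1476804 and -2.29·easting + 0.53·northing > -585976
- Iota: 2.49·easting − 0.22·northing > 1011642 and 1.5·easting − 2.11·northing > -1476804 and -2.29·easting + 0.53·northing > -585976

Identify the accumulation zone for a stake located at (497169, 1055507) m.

Lambda

2.49·497169 − 0.22·1055507 = 1005739.270, which is < 1011642
1.5·497169 − 2.11·1055507 = -1481366.270, which is < -1476804
-2.29·497169 + 0.53·1055507 = -579098.300, which is > -585976
This sign pattern matches Lambda.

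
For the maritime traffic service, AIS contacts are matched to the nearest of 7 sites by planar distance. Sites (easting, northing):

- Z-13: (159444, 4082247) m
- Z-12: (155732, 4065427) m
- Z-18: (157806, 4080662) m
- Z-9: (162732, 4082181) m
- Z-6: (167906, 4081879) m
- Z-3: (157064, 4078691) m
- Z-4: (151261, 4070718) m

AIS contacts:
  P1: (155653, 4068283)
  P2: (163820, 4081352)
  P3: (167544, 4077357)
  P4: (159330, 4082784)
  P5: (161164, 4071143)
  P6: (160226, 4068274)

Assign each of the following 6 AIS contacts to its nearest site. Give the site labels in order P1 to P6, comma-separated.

Z-12, Z-9, Z-6, Z-13, Z-12, Z-12

P1 → Z-12 (d²=8162977.00)
P2 → Z-9 (d²=1870985.00)
P3 → Z-6 (d²=20579528.00)
P4 → Z-13 (d²=301365.00)
P5 → Z-12 (d²=62179280.00)
P6 → Z-12 (d²=28301445.00)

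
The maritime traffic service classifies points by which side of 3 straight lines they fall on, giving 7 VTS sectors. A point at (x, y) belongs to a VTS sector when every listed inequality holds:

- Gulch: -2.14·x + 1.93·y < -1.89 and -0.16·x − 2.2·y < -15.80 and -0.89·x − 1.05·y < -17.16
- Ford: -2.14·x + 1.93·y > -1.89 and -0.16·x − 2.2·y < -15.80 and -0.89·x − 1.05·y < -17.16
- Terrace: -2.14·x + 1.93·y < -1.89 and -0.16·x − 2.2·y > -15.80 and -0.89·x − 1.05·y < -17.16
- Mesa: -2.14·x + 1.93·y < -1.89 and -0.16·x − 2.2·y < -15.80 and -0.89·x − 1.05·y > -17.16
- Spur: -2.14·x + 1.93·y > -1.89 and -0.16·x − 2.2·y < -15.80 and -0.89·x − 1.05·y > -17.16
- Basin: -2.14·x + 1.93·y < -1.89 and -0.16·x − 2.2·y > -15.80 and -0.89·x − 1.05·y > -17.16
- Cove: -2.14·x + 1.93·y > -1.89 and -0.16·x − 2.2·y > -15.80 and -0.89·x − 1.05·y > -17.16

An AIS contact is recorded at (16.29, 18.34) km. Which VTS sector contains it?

-2.14·16.29 + 1.93·18.34 = 0.536, which is > -1.89
-0.16·16.29 − 2.2·18.34 = -42.954, which is < -15.80
-0.89·16.29 − 1.05·18.34 = -33.755, which is < -17.16
This sign pattern matches Ford.

Ford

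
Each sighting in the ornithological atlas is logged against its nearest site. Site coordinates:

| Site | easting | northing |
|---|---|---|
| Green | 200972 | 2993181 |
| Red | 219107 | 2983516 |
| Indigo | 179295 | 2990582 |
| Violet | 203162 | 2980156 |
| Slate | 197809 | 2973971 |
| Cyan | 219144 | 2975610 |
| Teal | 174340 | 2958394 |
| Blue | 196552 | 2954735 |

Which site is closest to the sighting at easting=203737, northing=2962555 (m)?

Blue

Squared distances to each site:
Green: 945597101.000; Red: 675600421.000; Indigo: 1382924093.000; Violet: 310125826.000; Slate: 165466240.000; Cyan: 407808674.000; Teal: 881497530.000; Blue: 112776625.000.
Minimum at Blue.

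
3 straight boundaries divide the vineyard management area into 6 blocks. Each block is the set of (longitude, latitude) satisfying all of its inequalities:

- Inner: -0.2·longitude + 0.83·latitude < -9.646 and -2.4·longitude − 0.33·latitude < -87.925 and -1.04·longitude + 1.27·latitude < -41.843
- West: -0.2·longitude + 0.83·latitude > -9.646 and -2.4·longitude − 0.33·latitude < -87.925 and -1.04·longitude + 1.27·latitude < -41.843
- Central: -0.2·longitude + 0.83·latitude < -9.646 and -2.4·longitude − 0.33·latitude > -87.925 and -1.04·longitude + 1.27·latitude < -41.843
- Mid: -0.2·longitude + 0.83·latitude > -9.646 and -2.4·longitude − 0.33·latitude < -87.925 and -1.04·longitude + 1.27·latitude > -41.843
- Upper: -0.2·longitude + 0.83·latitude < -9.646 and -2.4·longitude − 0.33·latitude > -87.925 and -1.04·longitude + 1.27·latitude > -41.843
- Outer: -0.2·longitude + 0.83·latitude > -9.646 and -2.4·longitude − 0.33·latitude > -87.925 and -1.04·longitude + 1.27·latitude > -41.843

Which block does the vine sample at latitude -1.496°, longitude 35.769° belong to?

-0.2·35.769 + 0.83·-1.496 = -8.395, which is > -9.646
-2.4·35.769 − 0.33·-1.496 = -85.352, which is > -87.925
-1.04·35.769 + 1.27·-1.496 = -39.100, which is > -41.843
This sign pattern matches Outer.

Outer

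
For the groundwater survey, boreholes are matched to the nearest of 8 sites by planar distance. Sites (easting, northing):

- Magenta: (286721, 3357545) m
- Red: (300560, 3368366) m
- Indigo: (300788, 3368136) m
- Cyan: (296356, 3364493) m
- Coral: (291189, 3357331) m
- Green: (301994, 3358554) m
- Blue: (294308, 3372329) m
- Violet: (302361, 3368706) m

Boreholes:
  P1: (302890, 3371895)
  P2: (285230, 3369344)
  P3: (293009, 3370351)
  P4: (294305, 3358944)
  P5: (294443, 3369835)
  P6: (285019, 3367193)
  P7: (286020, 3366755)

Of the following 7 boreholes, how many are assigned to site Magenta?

P1 → Violet
P2 → Blue
P3 → Blue
P4 → Coral
P5 → Blue
P6 → Magenta
P7 → Magenta
2 of the 7 go to Magenta.

2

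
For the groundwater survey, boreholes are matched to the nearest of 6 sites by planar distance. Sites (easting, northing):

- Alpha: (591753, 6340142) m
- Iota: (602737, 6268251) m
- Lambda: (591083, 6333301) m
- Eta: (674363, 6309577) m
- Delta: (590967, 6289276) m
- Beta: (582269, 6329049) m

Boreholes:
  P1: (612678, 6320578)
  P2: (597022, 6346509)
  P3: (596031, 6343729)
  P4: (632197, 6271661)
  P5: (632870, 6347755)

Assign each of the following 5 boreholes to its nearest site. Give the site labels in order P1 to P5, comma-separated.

Lambda, Alpha, Alpha, Iota, Alpha

P1 → Lambda (d²=628218754.00)
P2 → Alpha (d²=68301050.00)
P3 → Alpha (d²=31167853.00)
P4 → Iota (d²=879519700.00)
P5 → Alpha (d²=1748565458.00)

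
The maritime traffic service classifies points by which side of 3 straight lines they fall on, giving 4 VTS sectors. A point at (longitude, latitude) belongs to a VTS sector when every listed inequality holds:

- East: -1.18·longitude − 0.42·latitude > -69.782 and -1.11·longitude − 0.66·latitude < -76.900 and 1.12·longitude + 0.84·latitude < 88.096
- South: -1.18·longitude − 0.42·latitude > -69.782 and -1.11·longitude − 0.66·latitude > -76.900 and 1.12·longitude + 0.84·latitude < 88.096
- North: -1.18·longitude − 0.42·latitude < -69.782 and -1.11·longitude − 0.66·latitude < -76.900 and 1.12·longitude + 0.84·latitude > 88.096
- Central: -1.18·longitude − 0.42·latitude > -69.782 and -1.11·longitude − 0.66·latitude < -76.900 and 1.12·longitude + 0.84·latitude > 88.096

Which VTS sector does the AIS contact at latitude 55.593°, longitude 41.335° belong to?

North

-1.18·41.335 − 0.42·55.593 = -72.124, which is < -69.782
-1.11·41.335 − 0.66·55.593 = -82.573, which is < -76.900
1.12·41.335 + 0.84·55.593 = 92.993, which is > 88.096
This sign pattern matches North.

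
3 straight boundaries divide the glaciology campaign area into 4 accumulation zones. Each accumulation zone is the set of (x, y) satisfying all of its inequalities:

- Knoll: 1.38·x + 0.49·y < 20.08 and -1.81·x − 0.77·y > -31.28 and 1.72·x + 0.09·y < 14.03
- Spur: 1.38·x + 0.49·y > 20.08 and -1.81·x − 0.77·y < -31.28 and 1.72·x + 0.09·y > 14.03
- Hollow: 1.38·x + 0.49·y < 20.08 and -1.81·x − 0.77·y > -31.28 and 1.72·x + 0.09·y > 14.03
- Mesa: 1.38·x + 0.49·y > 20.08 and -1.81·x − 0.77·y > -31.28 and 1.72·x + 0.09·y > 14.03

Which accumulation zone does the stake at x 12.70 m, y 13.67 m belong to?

1.38·12.70 + 0.49·13.67 = 24.224, which is > 20.08
-1.81·12.70 − 0.77·13.67 = -33.513, which is < -31.28
1.72·12.70 + 0.09·13.67 = 23.074, which is > 14.03
This sign pattern matches Spur.

Spur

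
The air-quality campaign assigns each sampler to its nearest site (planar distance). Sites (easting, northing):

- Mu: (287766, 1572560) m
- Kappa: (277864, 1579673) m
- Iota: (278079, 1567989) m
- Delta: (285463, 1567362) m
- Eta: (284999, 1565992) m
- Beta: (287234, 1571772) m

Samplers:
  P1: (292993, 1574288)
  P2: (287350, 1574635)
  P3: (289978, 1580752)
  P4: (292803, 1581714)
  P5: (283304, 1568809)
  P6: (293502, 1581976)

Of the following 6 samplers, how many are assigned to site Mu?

5

P1 → Mu
P2 → Mu
P3 → Mu
P4 → Mu
P5 → Delta
P6 → Mu
5 of the 6 go to Mu.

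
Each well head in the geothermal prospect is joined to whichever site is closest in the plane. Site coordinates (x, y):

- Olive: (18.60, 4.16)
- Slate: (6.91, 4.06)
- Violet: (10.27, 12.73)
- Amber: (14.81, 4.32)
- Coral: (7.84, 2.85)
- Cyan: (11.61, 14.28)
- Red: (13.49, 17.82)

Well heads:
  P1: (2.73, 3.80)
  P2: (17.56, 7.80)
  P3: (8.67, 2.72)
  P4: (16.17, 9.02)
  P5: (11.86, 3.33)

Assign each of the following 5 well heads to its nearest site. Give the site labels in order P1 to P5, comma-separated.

Slate, Olive, Coral, Amber, Amber

P1 → Slate (d²=17.54)
P2 → Olive (d²=14.33)
P3 → Coral (d²=0.71)
P4 → Amber (d²=23.94)
P5 → Amber (d²=9.68)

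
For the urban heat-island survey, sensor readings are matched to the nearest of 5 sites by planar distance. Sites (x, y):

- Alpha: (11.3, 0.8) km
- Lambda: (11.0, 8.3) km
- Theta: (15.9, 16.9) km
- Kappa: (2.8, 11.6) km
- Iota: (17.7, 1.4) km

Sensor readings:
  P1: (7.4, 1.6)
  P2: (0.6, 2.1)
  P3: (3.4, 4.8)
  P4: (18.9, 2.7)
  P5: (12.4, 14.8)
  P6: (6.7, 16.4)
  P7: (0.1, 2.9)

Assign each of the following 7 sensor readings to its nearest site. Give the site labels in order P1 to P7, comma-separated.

Alpha, Kappa, Kappa, Iota, Theta, Kappa, Kappa

P1 → Alpha (d²=15.85)
P2 → Kappa (d²=95.09)
P3 → Kappa (d²=46.60)
P4 → Iota (d²=3.13)
P5 → Theta (d²=16.66)
P6 → Kappa (d²=38.25)
P7 → Kappa (d²=82.98)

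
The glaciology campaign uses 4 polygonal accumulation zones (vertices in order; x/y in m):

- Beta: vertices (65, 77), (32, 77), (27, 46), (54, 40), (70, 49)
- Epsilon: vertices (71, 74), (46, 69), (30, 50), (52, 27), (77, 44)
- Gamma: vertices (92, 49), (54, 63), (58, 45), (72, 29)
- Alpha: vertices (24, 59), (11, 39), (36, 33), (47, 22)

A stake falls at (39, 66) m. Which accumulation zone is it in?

Cast a ray rightward from (39, 66). For each polygon, the edges (by vertex number in listed order) whose endpoints lie on opposite sides of y = 66, where each meets that height, and whether that is right or left of the point:
Beta: 2–3 at x≈30.2 (left), 5–1 at x≈67.0 (right) → 1 crossing.
Epsilon: 2–3 at x≈43.5 (right), 5–1 at x≈72.6 (right) → 2 crossings.
Gamma: no edge straddles that height → 0 crossings.
Alpha: no edge straddles that height → 0 crossings.
Only Beta has an odd count, so the point is inside Beta.

Beta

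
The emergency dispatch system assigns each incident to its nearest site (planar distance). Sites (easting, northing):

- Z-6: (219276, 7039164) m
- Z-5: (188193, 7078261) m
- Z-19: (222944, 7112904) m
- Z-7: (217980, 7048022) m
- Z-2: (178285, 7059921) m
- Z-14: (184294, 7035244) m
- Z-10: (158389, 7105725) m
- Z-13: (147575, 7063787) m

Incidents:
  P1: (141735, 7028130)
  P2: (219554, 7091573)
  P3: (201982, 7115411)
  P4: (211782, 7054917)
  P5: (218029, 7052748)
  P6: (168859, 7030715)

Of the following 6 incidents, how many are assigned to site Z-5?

0

P1 → Z-13
P2 → Z-19
P3 → Z-19
P4 → Z-7
P5 → Z-7
P6 → Z-14
0 of the 6 go to Z-5.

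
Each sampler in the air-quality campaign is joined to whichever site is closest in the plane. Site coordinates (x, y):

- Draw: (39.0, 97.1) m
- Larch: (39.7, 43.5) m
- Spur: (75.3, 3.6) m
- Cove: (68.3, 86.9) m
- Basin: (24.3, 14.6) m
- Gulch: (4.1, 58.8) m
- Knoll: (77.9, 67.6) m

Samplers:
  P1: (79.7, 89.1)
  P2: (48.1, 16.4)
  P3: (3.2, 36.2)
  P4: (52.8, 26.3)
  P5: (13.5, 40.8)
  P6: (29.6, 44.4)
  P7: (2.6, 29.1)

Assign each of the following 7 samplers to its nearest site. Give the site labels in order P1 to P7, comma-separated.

P1 → Cove (d²=134.80)
P2 → Basin (d²=569.68)
P3 → Gulch (d²=511.57)
P4 → Larch (d²=467.45)
P5 → Gulch (d²=412.36)
P6 → Larch (d²=102.82)
P7 → Basin (d²=681.14)

Cove, Basin, Gulch, Larch, Gulch, Larch, Basin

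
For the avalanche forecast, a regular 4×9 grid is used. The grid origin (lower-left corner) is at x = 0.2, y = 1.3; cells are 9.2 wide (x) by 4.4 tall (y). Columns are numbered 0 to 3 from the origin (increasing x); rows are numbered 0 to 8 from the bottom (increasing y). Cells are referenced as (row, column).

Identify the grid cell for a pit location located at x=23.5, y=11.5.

Column index: ⌊(23.5 − 0.2) / 9.2⌋ = ⌊2.533⌋ = 2
Row offset from origin: ⌊(11.5 − 1.3) / 4.4⌋ = ⌊2.318⌋ = 2 → row 2

(2, 2)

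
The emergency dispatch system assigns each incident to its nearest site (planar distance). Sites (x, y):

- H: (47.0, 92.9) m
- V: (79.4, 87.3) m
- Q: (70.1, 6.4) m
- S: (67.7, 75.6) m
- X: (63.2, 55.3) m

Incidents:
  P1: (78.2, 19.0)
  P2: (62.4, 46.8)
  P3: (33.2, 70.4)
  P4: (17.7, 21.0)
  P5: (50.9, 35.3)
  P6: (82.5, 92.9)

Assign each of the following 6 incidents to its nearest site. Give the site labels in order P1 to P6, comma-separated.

Q, X, H, Q, X, V

P1 → Q (d²=224.37)
P2 → X (d²=72.89)
P3 → H (d²=696.69)
P4 → Q (d²=2958.92)
P5 → X (d²=551.29)
P6 → V (d²=40.97)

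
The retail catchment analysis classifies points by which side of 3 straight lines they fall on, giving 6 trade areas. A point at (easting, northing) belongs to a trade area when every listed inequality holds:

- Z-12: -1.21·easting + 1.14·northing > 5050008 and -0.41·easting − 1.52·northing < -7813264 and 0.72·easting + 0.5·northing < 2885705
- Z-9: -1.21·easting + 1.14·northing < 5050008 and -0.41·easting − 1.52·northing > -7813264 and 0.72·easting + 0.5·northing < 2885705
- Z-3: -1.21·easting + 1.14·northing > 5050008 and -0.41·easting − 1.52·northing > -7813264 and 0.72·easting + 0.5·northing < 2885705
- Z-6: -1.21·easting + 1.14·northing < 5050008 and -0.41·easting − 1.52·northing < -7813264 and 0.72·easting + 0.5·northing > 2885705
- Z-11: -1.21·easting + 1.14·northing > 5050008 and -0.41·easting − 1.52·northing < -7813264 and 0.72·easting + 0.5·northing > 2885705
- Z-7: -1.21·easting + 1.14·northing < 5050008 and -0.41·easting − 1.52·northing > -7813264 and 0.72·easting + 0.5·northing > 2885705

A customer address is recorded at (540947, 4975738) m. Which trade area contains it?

Z-9

-1.21·540947 + 1.14·4975738 = 5017795.450, which is < 5050008
-0.41·540947 − 1.52·4975738 = -7784910.030, which is > -7813264
0.72·540947 + 0.5·4975738 = 2877350.840, which is < 2885705
This sign pattern matches Z-9.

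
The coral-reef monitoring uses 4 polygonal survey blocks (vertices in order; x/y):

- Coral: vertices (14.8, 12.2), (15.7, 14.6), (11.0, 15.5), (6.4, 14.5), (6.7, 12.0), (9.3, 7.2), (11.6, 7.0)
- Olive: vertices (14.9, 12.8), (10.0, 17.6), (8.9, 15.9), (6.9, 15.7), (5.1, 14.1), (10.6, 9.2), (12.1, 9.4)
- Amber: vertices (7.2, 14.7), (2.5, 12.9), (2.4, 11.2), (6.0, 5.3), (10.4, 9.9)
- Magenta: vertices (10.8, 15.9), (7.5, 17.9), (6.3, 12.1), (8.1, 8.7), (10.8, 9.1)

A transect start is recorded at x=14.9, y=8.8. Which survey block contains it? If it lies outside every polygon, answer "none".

Cast a ray rightward from (14.9, 8.8). For each polygon, the edges (by vertex number in listed order) whose endpoints lie on opposite sides of y = 8.8, where each meets that height, and whether that is right or left of the point:
Coral: 5–6 at x≈8.43 (left), 7–1 at x≈12.71 (left) → 0 crossings.
Olive: no edge straddles that height → 0 crossings.
Amber: 3–4 at x≈3.86 (left), 4–5 at x≈9.35 (left) → 0 crossings.
Magenta: 3–4 at x≈8.05 (left), 4–5 at x≈8.78 (left) → 0 crossings.
All counts are even, so the point lies outside every listed polygon.

none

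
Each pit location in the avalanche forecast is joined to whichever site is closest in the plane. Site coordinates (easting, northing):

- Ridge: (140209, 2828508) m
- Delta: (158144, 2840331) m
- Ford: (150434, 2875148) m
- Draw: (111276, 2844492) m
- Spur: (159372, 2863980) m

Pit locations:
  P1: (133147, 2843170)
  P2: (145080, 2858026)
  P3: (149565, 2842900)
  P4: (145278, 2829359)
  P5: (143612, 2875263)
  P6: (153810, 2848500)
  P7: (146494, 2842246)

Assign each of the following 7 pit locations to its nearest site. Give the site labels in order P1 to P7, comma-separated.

P1 → Ridge (d²=264846088.00)
P2 → Spur (d²=239711380.00)
P3 → Delta (d²=80199002.00)
P4 → Ridge (d²=26418962.00)
P5 → Ford (d²=46552909.00)
P6 → Delta (d²=85516117.00)
P7 → Delta (d²=139389725.00)

Ridge, Spur, Delta, Ridge, Ford, Delta, Delta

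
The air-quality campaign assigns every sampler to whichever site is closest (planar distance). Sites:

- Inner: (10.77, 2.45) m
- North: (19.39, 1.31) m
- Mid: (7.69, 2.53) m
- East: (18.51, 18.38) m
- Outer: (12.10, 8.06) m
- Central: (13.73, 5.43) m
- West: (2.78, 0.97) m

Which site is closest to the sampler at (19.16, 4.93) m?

Squared distances to each site:
Inner: 76.543; North: 13.157; Mid: 137.321; East: 181.325; Outer: 59.641; Central: 29.735; West: 283.986.
Minimum at North.

North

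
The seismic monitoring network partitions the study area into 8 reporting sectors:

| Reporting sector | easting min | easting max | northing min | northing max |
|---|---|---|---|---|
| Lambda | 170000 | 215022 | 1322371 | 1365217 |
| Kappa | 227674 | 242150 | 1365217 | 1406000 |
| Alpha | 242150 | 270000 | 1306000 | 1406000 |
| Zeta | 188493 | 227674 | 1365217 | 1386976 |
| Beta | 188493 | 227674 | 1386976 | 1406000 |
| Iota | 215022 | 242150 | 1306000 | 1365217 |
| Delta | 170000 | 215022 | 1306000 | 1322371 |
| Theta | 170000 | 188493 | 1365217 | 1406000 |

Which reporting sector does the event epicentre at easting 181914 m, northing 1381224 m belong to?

The point has easting = 181914 and northing = 1381224.
Only Theta satisfies 170000 ≤ easting ≤ 188493 and 1365217 ≤ northing ≤ 1406000.

Theta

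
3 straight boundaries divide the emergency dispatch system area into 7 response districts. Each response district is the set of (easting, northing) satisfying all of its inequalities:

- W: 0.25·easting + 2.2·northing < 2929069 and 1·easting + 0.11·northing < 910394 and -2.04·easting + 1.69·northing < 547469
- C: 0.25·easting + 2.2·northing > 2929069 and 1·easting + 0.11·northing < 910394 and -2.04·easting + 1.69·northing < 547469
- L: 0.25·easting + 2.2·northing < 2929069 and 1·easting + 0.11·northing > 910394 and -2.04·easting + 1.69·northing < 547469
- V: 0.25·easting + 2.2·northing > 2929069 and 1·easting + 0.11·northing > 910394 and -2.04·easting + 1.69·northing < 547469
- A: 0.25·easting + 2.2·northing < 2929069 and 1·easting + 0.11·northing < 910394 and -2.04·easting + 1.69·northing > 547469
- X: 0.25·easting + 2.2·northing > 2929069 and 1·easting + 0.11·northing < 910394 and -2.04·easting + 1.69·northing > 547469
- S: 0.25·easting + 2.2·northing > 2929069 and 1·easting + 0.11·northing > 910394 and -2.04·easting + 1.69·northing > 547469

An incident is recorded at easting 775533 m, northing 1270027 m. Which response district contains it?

S

0.25·775533 + 2.2·1270027 = 2987942.650, which is > 2929069
1·775533 + 0.11·1270027 = 915235.970, which is > 910394
-2.04·775533 + 1.69·1270027 = 564258.310, which is > 547469
This sign pattern matches S.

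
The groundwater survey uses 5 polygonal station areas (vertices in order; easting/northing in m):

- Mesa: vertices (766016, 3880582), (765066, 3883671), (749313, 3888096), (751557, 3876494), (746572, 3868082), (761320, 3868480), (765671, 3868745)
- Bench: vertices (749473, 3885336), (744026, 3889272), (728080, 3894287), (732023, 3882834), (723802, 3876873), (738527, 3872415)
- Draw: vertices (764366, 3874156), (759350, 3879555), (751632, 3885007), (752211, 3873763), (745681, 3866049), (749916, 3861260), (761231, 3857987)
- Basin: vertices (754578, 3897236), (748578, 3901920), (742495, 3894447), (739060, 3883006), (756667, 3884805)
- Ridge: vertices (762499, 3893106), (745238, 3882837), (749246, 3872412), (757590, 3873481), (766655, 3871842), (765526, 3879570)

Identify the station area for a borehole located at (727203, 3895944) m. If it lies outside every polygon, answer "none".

Cast a ray rightward from (727203, 3895944). For each polygon, the edges (by vertex number in listed order) whose endpoints lie on opposite sides of northing = 3895944, where each meets that height, and whether that is right or left of the point:
Mesa: no edge straddles that height → 0 crossings.
Bench: no edge straddles that height → 0 crossings.
Draw: no edge straddles that height → 0 crossings.
Basin: 2–3 at easting≈743713.6 (right), 5–1 at easting≈754795.1 (right) → 2 crossings.
Ridge: no edge straddles that height → 0 crossings.
All counts are even, so the point lies outside every listed polygon.

none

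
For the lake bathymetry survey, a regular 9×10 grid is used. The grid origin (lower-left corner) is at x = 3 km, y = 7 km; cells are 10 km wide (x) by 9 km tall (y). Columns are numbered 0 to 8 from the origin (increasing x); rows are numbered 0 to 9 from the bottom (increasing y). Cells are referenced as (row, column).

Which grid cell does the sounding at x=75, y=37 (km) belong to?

(3, 7)

Column index: ⌊(75 − 3) / 10⌋ = ⌊7.200⌋ = 7
Row offset from origin: ⌊(37 − 7) / 9⌋ = ⌊3.333⌋ = 3 → row 3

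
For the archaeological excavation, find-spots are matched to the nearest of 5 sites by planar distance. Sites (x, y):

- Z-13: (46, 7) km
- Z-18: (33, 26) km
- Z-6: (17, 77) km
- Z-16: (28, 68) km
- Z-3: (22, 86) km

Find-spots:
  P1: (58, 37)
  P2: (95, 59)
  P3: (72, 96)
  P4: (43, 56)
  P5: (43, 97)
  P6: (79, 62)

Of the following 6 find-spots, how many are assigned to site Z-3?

P1 → Z-18
P2 → Z-16
P3 → Z-3
P4 → Z-16
P5 → Z-3
P6 → Z-16
2 of the 6 go to Z-3.

2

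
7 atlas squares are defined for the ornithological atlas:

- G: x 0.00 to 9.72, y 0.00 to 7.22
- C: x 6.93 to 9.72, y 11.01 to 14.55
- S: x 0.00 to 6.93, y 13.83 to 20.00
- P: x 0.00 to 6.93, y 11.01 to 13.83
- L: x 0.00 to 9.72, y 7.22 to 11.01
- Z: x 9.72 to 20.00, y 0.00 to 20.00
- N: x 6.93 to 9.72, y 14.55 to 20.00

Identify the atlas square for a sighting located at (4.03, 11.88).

P

The point has x = 4.03 and y = 11.88.
Only P satisfies 0.00 ≤ x ≤ 6.93 and 11.01 ≤ y ≤ 13.83.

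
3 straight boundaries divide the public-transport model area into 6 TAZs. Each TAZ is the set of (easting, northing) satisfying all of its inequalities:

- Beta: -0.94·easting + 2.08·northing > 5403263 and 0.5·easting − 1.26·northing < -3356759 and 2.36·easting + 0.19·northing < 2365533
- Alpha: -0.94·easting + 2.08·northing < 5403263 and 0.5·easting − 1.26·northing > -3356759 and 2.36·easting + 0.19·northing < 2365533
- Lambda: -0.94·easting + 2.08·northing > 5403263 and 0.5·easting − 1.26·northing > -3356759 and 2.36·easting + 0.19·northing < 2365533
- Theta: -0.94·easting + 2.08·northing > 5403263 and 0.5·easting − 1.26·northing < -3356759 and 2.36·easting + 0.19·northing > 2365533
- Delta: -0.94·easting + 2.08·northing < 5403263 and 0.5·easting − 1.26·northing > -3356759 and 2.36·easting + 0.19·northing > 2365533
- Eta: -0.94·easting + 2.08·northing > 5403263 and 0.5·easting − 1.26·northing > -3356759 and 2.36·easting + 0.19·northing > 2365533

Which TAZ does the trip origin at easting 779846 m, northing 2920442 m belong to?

Delta

-0.94·779846 + 2.08·2920442 = 5341464.120, which is < 5403263
0.5·779846 − 1.26·2920442 = -3289833.920, which is > -3356759
2.36·779846 + 0.19·2920442 = 2395320.540, which is > 2365533
This sign pattern matches Delta.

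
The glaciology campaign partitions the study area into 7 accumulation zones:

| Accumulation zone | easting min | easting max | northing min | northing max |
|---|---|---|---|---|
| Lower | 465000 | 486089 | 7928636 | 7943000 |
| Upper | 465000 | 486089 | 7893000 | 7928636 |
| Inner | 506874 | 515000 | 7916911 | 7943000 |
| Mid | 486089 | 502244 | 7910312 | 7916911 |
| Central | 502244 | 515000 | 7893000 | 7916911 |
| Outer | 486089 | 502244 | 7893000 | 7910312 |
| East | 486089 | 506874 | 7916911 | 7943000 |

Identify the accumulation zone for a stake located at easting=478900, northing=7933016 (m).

Lower

The point has easting = 478900 and northing = 7933016.
Only Lower satisfies 465000 ≤ easting ≤ 486089 and 7928636 ≤ northing ≤ 7943000.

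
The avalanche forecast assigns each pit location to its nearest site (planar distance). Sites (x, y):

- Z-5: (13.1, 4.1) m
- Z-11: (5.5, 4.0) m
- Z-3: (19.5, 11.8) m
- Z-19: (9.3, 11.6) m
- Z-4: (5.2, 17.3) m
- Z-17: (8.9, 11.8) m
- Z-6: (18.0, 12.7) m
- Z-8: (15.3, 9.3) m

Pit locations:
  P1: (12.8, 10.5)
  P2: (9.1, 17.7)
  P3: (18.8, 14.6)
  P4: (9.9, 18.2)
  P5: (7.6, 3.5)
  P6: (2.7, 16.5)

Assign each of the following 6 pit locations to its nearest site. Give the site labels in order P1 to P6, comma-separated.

P1 → Z-8 (d²=7.69)
P2 → Z-4 (d²=15.37)
P3 → Z-6 (d²=4.25)
P4 → Z-4 (d²=22.90)
P5 → Z-11 (d²=4.66)
P6 → Z-4 (d²=6.89)

Z-8, Z-4, Z-6, Z-4, Z-11, Z-4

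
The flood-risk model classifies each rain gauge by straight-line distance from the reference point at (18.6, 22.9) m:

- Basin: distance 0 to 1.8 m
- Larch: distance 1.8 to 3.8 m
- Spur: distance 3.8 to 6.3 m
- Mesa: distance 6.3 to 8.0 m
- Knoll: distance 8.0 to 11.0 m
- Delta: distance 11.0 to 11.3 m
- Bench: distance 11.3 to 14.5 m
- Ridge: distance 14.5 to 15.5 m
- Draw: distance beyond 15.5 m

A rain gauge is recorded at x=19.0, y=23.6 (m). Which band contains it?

Distance = √((19.0−18.6)² + (23.6−22.9)²) = √(0.160 + 0.490) = 0.806 m.
0 ≤ 0.806 < 1.8 → Basin.

Basin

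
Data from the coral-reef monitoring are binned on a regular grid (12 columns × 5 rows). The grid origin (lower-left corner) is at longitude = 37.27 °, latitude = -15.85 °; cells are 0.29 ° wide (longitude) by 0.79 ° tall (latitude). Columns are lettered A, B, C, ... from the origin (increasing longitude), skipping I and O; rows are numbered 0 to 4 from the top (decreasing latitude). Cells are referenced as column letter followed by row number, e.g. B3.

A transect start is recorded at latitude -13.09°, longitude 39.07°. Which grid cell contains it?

Column index: ⌊(39.07 − 37.27) / 0.29⌋ = ⌊6.207⌋ = 6 → column G
Row offset from origin: ⌊(-13.09 − -15.85) / 0.79⌋ = ⌊3.494⌋ = 3 → row 1 (counted from top)

G1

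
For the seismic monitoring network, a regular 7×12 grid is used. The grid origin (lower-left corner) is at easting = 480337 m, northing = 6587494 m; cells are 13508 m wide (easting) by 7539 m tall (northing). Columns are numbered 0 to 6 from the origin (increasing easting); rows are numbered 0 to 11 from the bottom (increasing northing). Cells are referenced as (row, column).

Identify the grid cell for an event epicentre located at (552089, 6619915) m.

Column index: ⌊(552089 − 480337) / 13508⌋ = ⌊5.312⌋ = 5
Row offset from origin: ⌊(6619915 − 6587494) / 7539⌋ = ⌊4.300⌋ = 4 → row 4

(4, 5)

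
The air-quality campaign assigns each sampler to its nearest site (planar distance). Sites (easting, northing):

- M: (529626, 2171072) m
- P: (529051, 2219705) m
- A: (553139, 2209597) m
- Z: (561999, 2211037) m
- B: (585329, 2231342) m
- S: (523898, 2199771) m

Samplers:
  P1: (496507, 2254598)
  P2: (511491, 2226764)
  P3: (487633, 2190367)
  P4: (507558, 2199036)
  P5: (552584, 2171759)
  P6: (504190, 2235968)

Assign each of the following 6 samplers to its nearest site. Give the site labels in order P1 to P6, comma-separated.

P, P, S, S, M, P

P1 → P (d²=2276633385.00)
P2 → P (d²=358183081.00)
P3 → S (d²=1403585441.00)
P4 → S (d²=267535825.00)
P5 → M (d²=527541733.00)
P6 → P (d²=882554490.00)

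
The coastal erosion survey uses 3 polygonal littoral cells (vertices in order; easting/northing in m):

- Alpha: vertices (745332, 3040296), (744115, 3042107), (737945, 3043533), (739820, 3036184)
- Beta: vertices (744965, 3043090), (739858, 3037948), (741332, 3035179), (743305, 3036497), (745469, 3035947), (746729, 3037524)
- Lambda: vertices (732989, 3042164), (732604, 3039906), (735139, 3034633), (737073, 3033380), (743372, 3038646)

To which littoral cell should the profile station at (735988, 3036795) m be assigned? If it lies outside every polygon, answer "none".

Cast a ray rightward from (735988, 3036795). For each polygon, the edges (by vertex number in listed order) whose endpoints lie on opposite sides of northing = 3036795, where each meets that height, and whether that is right or left of the point:
Alpha: 3–4 at easting≈739664.1 (right), 4–1 at easting≈740639.0 (right) → 2 crossings.
Beta: 2–3 at easting≈740471.8 (right), 5–6 at easting≈746146.5 (right) → 2 crossings.
Lambda: 2–3 at easting≈734099.6 (left), 4–5 at easting≈741157.9 (right) → 1 crossing.
Only Lambda has an odd count, so the point is inside Lambda.

Lambda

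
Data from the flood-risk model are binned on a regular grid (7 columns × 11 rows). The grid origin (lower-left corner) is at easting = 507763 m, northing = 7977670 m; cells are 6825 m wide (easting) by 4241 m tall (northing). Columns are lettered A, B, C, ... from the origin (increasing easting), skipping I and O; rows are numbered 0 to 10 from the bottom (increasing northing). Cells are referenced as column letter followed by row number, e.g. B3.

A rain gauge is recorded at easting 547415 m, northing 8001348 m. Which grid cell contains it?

Column index: ⌊(547415 − 507763) / 6825⌋ = ⌊5.810⌋ = 5 → column F
Row offset from origin: ⌊(8001348 − 7977670) / 4241⌋ = ⌊5.583⌋ = 5 → row 5

F5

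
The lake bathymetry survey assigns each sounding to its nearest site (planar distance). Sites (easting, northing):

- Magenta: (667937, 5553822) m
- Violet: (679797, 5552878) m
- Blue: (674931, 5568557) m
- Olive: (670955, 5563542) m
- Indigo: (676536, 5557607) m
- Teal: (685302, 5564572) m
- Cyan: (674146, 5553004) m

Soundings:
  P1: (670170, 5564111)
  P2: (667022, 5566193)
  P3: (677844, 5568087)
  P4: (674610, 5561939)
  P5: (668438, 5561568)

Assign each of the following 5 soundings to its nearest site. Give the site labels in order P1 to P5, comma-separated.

P1 → Olive (d²=939986.00)
P2 → Olive (d²=22496290.00)
P3 → Blue (d²=8706469.00)
P4 → Olive (d²=15928634.00)
P5 → Olive (d²=10231965.00)

Olive, Olive, Blue, Olive, Olive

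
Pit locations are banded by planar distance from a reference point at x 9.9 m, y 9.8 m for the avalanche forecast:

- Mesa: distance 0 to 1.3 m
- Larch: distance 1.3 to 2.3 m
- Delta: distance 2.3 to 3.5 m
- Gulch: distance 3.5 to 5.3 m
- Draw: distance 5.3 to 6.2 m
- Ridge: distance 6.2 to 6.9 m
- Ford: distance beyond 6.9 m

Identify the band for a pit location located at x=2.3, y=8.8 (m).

Ford

Distance = √((2.3−9.9)² + (8.8−9.8)²) = √(57.760 + 1.000) = 7.666 m.
6.9 ≤ 7.666 < ∞ → Ford.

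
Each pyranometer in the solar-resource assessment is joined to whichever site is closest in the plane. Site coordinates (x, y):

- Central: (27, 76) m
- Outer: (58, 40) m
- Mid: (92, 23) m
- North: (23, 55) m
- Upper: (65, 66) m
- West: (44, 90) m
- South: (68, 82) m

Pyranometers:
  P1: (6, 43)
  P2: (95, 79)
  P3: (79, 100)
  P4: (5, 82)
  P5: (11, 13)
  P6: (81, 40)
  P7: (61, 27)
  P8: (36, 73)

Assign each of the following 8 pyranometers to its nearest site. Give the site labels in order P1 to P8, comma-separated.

North, South, South, Central, North, Mid, Outer, Central

P1 → North (d²=433.00)
P2 → South (d²=738.00)
P3 → South (d²=445.00)
P4 → Central (d²=520.00)
P5 → North (d²=1908.00)
P6 → Mid (d²=410.00)
P7 → Outer (d²=178.00)
P8 → Central (d²=90.00)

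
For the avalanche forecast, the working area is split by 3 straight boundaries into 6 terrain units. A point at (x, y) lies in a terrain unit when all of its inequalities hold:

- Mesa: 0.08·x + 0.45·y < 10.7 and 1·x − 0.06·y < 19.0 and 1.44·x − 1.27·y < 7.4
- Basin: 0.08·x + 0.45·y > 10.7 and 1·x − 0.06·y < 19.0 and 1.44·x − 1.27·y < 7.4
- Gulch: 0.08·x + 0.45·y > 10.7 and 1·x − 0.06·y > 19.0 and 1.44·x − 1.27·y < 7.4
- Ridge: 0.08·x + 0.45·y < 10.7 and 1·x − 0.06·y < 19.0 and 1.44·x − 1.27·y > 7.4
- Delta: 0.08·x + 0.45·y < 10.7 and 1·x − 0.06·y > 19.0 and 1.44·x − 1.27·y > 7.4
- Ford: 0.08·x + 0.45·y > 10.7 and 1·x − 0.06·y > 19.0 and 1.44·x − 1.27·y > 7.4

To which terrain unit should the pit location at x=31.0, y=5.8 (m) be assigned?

Delta

0.08·31.0 + 0.45·5.8 = 5.090, which is < 10.7
1·31.0 − 0.06·5.8 = 30.652, which is > 19.0
1.44·31.0 − 1.27·5.8 = 37.274, which is > 7.4
This sign pattern matches Delta.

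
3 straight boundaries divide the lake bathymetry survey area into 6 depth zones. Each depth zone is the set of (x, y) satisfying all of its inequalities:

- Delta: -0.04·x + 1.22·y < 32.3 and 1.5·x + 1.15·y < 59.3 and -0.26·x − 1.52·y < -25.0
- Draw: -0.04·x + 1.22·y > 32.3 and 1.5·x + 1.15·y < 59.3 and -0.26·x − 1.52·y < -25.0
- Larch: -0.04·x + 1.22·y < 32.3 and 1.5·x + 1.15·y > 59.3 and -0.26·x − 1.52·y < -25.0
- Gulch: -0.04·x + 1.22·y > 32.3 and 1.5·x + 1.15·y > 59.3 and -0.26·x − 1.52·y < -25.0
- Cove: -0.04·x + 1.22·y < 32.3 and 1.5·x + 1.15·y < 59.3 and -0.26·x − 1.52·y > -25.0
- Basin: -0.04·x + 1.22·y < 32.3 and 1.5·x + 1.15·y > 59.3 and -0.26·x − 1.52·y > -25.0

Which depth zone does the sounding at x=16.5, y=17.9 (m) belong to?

Delta

-0.04·16.5 + 1.22·17.9 = 21.178, which is < 32.3
1.5·16.5 + 1.15·17.9 = 45.335, which is < 59.3
-0.26·16.5 − 1.52·17.9 = -31.498, which is < -25.0
This sign pattern matches Delta.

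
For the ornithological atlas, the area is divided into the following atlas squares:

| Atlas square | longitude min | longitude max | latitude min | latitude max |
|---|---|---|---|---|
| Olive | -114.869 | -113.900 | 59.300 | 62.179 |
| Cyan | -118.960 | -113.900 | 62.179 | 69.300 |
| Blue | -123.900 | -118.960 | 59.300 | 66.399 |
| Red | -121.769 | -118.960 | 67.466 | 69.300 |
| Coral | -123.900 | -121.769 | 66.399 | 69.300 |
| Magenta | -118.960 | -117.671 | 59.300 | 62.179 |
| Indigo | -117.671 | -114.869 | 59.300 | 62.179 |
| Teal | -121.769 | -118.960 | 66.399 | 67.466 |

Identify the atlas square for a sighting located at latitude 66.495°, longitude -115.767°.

The point has longitude = -115.767 and latitude = 66.495.
Only Cyan satisfies -118.960 ≤ longitude ≤ -113.900 and 62.179 ≤ latitude ≤ 69.300.

Cyan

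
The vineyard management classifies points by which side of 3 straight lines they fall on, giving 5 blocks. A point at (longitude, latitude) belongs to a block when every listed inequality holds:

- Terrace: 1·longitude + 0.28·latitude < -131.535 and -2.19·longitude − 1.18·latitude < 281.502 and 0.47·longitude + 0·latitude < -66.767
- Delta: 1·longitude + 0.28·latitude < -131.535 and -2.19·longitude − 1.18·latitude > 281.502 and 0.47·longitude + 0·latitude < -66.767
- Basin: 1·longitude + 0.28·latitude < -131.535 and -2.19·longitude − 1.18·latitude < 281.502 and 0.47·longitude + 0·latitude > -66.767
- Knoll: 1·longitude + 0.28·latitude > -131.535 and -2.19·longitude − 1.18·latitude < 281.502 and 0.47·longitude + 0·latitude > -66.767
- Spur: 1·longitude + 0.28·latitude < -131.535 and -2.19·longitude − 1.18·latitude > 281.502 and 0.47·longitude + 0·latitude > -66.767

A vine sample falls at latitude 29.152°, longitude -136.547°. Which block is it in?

Knoll

1·-136.547 + 0.28·29.152 = -128.384, which is > -131.535
-2.19·-136.547 − 1.18·29.152 = 264.639, which is < 281.502
0.47·-136.547 + 0·29.152 = -64.177, which is > -66.767
This sign pattern matches Knoll.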